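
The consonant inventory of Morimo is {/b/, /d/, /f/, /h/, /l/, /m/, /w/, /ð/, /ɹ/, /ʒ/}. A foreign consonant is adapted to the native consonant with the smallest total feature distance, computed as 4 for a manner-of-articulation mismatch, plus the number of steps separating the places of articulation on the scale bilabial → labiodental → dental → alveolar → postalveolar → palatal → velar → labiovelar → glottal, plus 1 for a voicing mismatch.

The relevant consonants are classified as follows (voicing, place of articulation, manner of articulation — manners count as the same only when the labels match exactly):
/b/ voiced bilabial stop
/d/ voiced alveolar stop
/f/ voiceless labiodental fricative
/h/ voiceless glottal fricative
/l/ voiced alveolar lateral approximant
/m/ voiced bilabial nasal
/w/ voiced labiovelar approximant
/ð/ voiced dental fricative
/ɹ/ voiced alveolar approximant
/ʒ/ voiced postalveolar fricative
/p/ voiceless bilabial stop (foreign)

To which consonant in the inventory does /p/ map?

/b/ is closest: same manner (stop), place distance 0 (bilabial→bilabial), voicing differs (+1); total 1. Next closest is /d/ at distance 4.

b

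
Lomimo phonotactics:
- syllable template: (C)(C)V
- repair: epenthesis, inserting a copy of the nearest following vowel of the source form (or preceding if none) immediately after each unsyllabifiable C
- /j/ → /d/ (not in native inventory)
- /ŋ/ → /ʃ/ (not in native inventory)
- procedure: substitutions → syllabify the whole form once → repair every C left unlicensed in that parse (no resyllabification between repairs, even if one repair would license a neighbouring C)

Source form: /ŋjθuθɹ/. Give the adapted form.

Substitution: /ŋ/ → /ʃ/, /j/ → /d/, giving /ʃdθuθɹ/.
Syllabifying with onset maximization leaves /ʃ/, /θ/, /ɹ/ stranded (no codas are permitted; onsets may contain at most 2 consonants).
Epenthesis after each stranded consonant: /ʃ/ → /ʃu/, /θ/ → /θu/, /ɹ/ → /ɹu/.

ʃudθuθuɹu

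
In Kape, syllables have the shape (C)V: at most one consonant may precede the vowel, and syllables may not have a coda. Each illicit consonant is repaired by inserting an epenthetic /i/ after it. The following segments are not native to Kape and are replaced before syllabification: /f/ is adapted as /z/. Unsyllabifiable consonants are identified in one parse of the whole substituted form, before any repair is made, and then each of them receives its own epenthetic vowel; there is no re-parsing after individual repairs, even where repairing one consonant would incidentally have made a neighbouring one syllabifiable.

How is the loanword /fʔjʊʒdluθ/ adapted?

Substitution: /f/ → /z/, giving /zʔjʊʒdluθ/.
Syllabifying with onset maximization leaves /z/, /ʔ/, /ʒ/, /d/, /θ/ stranded (no codas are permitted; onsets are limited to one consonant).
Each unlicensed consonant becomes the onset of a new syllable: /z/ → /zi/, /ʔ/ → /ʔi/, /ʒ/ → /ʒi/, /d/ → /di/, /θ/ → /θi/.

ziʔijʊʒidiluθi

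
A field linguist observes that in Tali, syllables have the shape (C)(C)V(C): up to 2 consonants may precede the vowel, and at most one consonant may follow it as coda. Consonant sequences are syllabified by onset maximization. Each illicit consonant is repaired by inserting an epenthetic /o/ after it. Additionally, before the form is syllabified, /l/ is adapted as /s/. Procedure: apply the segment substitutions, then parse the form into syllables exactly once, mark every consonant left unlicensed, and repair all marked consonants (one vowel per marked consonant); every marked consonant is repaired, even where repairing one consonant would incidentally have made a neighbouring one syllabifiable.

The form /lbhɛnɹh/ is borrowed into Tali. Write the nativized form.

Substitution: /l/ → /s/, giving /sbhɛnɹh/.
Under (C)(C)V(C), the unsyllabifiable consonants are /s/, /ɹ/, /h/ (at most one coda consonant is licensed; onsets may contain at most 2 consonants).
Each unlicensed consonant becomes the onset of a new syllable: /s/ → /so/, /ɹ/ → /ɹo/, /h/ → /ho/.

sobhɛnɹoho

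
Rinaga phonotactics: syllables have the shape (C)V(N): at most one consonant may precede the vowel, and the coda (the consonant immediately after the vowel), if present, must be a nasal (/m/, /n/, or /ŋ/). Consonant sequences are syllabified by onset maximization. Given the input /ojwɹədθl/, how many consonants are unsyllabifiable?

Under (C)V(N), the unsyllabifiable consonants are /j/, /w/, /d/, /θ/, /l/ (only a nasal (/m/, /n/, or /ŋ/) is licensed in coda position; onsets are limited to one consonant).

5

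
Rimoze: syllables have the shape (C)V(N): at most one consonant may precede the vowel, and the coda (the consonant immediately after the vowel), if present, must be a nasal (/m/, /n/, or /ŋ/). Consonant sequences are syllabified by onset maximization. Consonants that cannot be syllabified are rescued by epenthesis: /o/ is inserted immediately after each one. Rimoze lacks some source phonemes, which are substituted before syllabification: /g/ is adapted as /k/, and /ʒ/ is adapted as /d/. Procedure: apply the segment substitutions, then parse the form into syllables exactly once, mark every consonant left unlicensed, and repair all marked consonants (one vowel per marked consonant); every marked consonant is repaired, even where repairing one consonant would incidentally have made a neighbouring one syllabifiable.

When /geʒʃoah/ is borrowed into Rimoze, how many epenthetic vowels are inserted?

After substitution the input is /kedʃoah/.
The unsyllabifiable consonants are /d/, /h/; each receives one epenthetic vowel.

2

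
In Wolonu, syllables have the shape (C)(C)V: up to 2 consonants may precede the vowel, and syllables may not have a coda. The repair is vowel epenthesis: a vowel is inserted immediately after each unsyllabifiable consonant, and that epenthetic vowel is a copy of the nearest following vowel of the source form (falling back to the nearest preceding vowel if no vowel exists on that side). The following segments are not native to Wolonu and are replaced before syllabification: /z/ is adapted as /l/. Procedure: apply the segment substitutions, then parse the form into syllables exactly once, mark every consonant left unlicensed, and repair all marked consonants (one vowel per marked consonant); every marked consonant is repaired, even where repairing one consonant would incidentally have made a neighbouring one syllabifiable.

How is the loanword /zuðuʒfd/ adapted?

luðuʒufudu

Substitution: /z/ → /l/, giving /luðuʒfd/.
Syllabifying with onset maximization leaves /ʒ/, /f/, /d/ stranded (no codas are permitted; onsets may contain at most 2 consonants).
Epenthesis after each stranded consonant: /ʒ/ → /ʒu/, /f/ → /fu/, /d/ → /du/.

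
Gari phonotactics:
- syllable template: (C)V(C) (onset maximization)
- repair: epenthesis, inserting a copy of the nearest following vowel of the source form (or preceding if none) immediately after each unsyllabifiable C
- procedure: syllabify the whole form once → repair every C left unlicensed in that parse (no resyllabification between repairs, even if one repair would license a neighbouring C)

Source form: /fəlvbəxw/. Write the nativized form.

fəlvəbəxwə

Under (C)V(C), the unsyllabifiable consonants are /v/, /w/ (at most one coda consonant is licensed; onsets are limited to one consonant).
Epenthesis after each stranded consonant: /v/ → /və/, /w/ → /wə/.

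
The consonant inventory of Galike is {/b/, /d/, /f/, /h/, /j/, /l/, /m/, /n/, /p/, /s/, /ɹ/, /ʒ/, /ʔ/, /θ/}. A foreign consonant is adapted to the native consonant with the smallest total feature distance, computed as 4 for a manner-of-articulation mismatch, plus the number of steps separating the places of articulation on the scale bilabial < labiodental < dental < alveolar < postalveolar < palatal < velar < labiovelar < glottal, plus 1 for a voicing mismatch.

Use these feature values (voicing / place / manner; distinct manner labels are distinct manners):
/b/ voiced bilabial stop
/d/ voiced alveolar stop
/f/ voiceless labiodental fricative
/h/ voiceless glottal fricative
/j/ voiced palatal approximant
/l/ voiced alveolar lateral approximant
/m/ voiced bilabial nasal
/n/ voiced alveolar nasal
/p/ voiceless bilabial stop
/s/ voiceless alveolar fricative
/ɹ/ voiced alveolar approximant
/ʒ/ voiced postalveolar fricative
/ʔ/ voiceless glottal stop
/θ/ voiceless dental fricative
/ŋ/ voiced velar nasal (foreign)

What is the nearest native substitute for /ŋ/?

n

/n/ is closest: same manner (nasal), place distance 3 (velar→alveolar), same voicing; total 3. Next closest is /j/ at distance 5.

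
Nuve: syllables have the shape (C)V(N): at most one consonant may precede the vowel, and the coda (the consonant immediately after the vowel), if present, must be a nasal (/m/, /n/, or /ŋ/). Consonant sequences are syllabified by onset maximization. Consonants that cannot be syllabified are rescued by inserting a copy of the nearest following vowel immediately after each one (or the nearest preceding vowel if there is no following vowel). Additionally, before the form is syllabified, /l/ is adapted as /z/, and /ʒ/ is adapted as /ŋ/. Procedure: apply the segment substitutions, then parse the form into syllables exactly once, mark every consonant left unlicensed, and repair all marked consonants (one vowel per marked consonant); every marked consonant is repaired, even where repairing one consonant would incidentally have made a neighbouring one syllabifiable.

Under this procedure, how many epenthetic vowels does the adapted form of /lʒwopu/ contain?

2

After substitution the input is /zŋwopu/.
The unsyllabifiable consonants are /z/, /ŋ/; each receives one epenthetic vowel.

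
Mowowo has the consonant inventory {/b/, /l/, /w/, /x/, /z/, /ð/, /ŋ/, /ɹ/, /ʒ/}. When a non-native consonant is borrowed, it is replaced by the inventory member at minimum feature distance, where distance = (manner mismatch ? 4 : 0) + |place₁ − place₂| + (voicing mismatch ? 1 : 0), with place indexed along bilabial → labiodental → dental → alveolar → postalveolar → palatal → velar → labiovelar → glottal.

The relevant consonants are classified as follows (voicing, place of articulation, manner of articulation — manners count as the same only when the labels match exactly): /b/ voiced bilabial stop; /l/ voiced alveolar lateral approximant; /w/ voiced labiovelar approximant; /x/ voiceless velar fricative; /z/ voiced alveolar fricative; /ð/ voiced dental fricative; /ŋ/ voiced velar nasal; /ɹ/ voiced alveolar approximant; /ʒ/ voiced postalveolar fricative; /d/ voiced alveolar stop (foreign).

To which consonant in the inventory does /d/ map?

/b/ is closest: same manner (stop), place distance 3 (alveolar→bilabial), same voicing; total 3. Next closest is /l/ at distance 4.

b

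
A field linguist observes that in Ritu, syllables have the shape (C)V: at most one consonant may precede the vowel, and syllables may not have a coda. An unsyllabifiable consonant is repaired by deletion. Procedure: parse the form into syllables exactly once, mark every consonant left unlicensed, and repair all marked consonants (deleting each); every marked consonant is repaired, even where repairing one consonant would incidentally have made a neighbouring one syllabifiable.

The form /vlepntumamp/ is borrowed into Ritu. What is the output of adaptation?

letuma

Syllabifying with onset maximization leaves /v/, /p/, /n/, /m/, /p/ stranded (no codas are permitted; onsets are limited to one consonant).
Deleting the stranded consonants removes /v/, /p/, /n/, /m/, /p/.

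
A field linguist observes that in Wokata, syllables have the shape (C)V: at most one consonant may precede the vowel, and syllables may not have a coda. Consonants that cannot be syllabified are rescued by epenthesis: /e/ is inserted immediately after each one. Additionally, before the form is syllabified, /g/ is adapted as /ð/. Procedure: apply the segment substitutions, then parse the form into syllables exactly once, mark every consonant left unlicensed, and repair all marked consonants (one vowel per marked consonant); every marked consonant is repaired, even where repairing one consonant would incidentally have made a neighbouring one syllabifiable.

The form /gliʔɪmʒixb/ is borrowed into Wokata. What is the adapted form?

ðeliʔɪmeʒixebe

Substitution: /g/ → /ð/, giving /ðliʔɪmʒixb/.
The consonants /ð/, /m/, /x/, /b/ cannot be parsed into a legal (C)V syllable (no codas are permitted; onsets are limited to one consonant).
Epenthesis after each stranded consonant: /ð/ → /ðe/, /m/ → /me/, /x/ → /xe/, /b/ → /be/.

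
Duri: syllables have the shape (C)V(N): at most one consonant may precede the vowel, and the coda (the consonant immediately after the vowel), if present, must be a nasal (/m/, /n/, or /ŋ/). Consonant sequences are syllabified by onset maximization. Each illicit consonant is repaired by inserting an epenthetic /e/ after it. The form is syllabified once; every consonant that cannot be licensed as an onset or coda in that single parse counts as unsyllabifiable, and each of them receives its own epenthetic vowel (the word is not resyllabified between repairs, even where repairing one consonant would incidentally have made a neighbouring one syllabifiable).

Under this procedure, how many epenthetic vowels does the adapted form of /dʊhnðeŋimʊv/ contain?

The unsyllabifiable consonants are /h/, /n/, /v/; each receives one epenthetic vowel.

3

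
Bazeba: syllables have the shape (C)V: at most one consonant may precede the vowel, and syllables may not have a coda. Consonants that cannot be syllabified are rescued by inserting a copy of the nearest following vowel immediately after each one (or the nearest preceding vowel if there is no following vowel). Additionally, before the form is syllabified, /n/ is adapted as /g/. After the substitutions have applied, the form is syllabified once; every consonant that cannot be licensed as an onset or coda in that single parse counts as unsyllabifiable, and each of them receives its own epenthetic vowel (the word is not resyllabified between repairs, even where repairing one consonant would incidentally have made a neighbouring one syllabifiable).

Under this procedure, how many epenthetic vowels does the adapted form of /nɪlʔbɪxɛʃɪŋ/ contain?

After substitution the input is /gɪlʔbɪxɛʃɪŋ/.
The unsyllabifiable consonants are /l/, /ʔ/, /ŋ/; each receives one epenthetic vowel.

3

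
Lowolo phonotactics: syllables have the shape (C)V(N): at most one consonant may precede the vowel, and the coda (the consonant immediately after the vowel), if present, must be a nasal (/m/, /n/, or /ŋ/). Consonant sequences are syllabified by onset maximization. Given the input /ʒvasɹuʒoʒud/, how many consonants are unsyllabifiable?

The consonants /ʒ/, /s/, /d/ cannot be parsed into a legal (C)V(N) syllable (only a nasal (/m/, /n/, or /ŋ/) is licensed in coda position; onsets are limited to one consonant).

3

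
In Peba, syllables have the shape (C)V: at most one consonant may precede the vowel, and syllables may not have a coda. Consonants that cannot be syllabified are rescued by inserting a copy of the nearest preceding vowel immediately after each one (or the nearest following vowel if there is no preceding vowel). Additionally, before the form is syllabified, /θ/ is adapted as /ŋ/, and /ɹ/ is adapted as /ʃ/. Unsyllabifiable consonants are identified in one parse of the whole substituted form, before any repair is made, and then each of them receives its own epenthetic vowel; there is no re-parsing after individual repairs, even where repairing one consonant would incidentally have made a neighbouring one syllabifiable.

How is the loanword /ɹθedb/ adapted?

ʃeŋedebe

Substitution: /ɹ/ → /ʃ/, /θ/ → /ŋ/, giving /ʃŋedb/.
The consonants /ʃ/, /d/, /b/ cannot be parsed into a legal (C)V syllable (no codas are permitted; onsets are limited to one consonant).
Inserting the epenthetic vowel yields /ʃ/ → /ʃe/, /d/ → /de/, /b/ → /be/.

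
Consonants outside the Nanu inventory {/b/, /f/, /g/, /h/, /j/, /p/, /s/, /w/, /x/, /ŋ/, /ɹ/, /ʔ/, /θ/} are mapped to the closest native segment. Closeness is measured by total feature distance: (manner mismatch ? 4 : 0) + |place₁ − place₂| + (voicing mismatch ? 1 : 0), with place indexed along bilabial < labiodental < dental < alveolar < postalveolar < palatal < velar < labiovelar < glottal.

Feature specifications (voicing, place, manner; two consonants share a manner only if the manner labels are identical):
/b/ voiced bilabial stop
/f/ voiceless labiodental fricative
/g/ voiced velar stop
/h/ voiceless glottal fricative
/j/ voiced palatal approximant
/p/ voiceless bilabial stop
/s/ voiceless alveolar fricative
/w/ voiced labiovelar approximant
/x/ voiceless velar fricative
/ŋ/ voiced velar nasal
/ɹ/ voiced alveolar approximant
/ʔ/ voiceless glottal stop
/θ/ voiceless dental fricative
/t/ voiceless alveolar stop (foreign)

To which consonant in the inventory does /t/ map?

p

/p/ is closest: same manner (stop), place distance 3 (alveolar→bilabial), same voicing; total 3. Next closest is /b/ at distance 4.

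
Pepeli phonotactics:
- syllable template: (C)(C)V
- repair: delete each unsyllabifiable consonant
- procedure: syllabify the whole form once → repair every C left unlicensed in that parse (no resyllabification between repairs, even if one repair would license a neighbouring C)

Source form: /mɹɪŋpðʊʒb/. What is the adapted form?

The consonants /ŋ/, /ʒ/, /b/ cannot be parsed into a legal (C)(C)V syllable (no codas are permitted; onsets may contain at most 2 consonants).
Deleting the stranded consonants removes /ŋ/, /ʒ/, /b/.

mɹɪpðʊ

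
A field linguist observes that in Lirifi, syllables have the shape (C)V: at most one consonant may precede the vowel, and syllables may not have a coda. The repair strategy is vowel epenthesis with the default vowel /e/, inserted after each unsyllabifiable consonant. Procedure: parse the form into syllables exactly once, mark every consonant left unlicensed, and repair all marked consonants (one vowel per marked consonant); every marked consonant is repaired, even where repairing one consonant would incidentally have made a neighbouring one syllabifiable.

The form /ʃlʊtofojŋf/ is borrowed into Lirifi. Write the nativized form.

Under (C)V, the unsyllabifiable consonants are /ʃ/, /j/, /ŋ/, /f/ (no codas are permitted; onsets are limited to one consonant).
Each unlicensed consonant becomes the onset of a new syllable: /ʃ/ → /ʃe/, /j/ → /je/, /ŋ/ → /ŋe/, /f/ → /fe/.

ʃelʊtofojeŋefe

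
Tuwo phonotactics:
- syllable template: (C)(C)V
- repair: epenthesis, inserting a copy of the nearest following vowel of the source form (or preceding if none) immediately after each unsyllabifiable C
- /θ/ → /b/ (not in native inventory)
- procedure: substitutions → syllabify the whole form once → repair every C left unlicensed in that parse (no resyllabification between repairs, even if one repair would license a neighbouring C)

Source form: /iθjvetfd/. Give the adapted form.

Substitution: /θ/ → /b/, giving /ibjvetfd/.
The consonants /b/, /t/, /f/, /d/ cannot be parsed into a legal (C)(C)V syllable (no codas are permitted; onsets may contain at most 2 consonants).
Epenthesis after each stranded consonant: /b/ → /be/, /t/ → /te/, /f/ → /fe/, /d/ → /de/.

ibejvetefede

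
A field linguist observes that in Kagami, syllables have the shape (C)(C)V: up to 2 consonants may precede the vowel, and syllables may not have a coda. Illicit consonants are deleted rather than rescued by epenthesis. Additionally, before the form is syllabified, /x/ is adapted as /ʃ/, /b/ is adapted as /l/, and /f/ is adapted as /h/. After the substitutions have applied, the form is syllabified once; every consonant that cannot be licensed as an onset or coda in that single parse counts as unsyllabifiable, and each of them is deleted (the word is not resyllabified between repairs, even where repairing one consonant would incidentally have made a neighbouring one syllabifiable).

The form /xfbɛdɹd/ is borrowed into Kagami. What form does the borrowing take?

hlɛ

Substitution: /x/ → /ʃ/, /f/ → /h/, /b/ → /l/, giving /ʃhlɛdɹd/.
Syllabifying with onset maximization leaves /ʃ/, /d/, /ɹ/, /d/ stranded (no codas are permitted; onsets may contain at most 2 consonants).
Deletion applies to /ʃ/, /d/, /ɹ/, /d/.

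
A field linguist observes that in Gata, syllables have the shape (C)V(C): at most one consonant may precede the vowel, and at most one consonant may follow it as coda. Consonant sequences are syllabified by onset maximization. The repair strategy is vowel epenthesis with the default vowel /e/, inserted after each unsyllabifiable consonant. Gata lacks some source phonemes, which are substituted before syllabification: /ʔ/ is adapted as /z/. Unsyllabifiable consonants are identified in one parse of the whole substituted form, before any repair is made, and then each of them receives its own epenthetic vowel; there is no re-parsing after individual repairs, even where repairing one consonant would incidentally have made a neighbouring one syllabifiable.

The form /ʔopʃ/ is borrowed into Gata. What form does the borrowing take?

zopʃe

Substitution: /ʔ/ → /z/, giving /zopʃ/.
The consonants /ʃ/ cannot be parsed into a legal (C)V(C) syllable (at most one coda consonant is licensed; onsets are limited to one consonant).
Inserting the epenthetic vowel yields /ʃ/ → /ʃe/.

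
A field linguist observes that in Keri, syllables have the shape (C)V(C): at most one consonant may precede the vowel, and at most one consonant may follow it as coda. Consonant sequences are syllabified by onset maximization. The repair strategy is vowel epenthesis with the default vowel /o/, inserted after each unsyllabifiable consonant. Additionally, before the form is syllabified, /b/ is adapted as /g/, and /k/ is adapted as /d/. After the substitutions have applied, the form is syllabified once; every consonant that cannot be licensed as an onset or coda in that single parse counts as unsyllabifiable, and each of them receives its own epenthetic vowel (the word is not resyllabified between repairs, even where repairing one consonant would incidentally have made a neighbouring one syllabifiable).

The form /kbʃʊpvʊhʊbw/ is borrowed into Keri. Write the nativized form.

dogoʃʊpvʊhʊgwo

Substitution: /k/ → /d/, /b/ → /g/, giving /dgʃʊpvʊhʊgw/.
The consonants /d/, /g/, /w/ cannot be parsed into a legal (C)V(C) syllable (at most one coda consonant is licensed; onsets are limited to one consonant).
Inserting the epenthetic vowel yields /d/ → /do/, /g/ → /go/, /w/ → /wo/.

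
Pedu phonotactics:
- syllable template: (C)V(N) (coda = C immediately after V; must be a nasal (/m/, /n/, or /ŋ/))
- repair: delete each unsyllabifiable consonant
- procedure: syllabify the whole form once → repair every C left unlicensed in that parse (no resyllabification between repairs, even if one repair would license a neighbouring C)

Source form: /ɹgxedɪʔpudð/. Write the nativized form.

xedɪpu

Syllabifying with onset maximization leaves /ɹ/, /g/, /ʔ/, /d/, /ð/ stranded (only a nasal (/m/, /n/, or /ŋ/) is licensed in coda position; onsets are limited to one consonant).
Deleting the stranded consonants removes /ɹ/, /g/, /ʔ/, /d/, /ð/.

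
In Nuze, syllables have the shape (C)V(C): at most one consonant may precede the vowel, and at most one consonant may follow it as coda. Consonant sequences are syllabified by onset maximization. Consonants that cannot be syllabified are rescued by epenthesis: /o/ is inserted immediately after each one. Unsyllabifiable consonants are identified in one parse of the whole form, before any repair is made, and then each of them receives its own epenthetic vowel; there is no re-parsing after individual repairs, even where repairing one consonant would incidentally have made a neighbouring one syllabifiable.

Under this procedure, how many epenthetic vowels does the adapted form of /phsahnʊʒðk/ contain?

4

The unsyllabifiable consonants are /p/, /h/, /ð/, /k/; each receives one epenthetic vowel.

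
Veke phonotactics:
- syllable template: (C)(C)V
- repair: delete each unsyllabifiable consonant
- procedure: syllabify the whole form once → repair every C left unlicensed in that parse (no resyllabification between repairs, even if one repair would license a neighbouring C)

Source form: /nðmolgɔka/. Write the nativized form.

Syllabifying with onset maximization leaves /n/ stranded (no codas are permitted; onsets may contain at most 2 consonants).
Deletion applies to /n/.

ðmolgɔka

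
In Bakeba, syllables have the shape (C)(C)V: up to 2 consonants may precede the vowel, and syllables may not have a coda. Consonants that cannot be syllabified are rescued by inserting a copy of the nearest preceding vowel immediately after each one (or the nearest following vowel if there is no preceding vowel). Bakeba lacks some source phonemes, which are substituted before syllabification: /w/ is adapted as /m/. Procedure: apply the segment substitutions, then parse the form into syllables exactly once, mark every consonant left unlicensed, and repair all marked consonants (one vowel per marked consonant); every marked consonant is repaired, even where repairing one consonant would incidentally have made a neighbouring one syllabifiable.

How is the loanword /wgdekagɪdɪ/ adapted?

megdekagɪdɪ

Substitution: /w/ → /m/, giving /mgdekagɪdɪ/.
The consonants /m/ cannot be parsed into a legal (C)(C)V syllable (no codas are permitted; onsets may contain at most 2 consonants).
Each unlicensed consonant becomes the onset of a new syllable: /m/ → /me/.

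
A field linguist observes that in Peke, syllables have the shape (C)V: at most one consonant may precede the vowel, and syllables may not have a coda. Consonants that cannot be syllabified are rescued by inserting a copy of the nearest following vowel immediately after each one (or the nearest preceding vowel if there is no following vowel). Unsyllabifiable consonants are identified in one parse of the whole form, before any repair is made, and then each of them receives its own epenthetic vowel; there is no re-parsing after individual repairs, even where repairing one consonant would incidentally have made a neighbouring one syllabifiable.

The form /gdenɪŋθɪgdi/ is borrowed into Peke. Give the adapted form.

Under (C)V, the unsyllabifiable consonants are /g/, /ŋ/, /g/ (no codas are permitted; onsets are limited to one consonant).
Epenthesis after each stranded consonant: /g/ → /ge/, /ŋ/ → /ŋɪ/, /g/ → /gi/.

gedenɪŋɪθɪgidi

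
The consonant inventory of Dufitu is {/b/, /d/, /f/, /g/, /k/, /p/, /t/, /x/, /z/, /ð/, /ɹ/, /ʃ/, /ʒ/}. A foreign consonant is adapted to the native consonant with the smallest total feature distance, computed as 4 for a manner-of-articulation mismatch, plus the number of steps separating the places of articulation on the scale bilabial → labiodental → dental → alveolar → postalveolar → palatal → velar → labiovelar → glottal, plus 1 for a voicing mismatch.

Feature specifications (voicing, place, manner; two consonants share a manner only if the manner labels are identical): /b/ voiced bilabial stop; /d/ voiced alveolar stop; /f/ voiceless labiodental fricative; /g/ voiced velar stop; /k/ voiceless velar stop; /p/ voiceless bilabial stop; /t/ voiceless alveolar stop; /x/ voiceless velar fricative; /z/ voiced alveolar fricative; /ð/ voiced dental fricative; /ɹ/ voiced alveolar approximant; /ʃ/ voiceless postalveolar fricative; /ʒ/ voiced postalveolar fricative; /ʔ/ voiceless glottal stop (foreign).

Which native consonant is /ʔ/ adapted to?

/k/ is closest: same manner (stop), place distance 2 (glottal→velar), same voicing; total 2. Next closest is /g/ at distance 3.

k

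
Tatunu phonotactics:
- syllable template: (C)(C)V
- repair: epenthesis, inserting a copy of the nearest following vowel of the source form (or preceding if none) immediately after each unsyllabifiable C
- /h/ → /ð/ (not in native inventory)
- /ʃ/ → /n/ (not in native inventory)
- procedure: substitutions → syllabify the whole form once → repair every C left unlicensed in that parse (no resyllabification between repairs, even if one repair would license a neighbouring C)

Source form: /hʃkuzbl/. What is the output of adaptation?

Substitution: /h/ → /ð/, /ʃ/ → /n/, giving /ðnkuzbl/.
Under (C)(C)V, the unsyllabifiable consonants are /ð/, /z/, /b/, /l/ (no codas are permitted; onsets may contain at most 2 consonants).
Epenthesis after each stranded consonant: /ð/ → /ðu/, /z/ → /zu/, /b/ → /bu/, /l/ → /lu/.

ðunkuzubulu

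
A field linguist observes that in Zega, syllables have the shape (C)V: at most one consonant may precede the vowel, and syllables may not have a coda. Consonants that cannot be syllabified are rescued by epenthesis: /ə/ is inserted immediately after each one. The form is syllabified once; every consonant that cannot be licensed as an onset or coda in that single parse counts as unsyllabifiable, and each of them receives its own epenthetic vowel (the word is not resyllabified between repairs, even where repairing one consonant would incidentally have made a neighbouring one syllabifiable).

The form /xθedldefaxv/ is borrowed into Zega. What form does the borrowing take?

The consonants /x/, /d/, /l/, /x/, /v/ cannot be parsed into a legal (C)V syllable (no codas are permitted; onsets are limited to one consonant).
Epenthesis after each stranded consonant: /x/ → /xə/, /d/ → /də/, /l/ → /lə/, /x/ → /xə/, /v/ → /və/.

xəθedələdefaxəvə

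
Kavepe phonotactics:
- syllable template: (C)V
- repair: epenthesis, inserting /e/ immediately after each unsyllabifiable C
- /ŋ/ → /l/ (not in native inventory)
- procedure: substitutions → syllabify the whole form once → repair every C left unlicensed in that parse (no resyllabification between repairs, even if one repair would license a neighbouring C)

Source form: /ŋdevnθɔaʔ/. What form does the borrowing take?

Substitution: /ŋ/ → /l/, giving /ldevnθɔaʔ/.
The consonants /l/, /v/, /n/, /ʔ/ cannot be parsed into a legal (C)V syllable (no codas are permitted; onsets are limited to one consonant).
Inserting the epenthetic vowel yields /l/ → /le/, /v/ → /ve/, /n/ → /ne/, /ʔ/ → /ʔe/.

ledeveneθɔaʔe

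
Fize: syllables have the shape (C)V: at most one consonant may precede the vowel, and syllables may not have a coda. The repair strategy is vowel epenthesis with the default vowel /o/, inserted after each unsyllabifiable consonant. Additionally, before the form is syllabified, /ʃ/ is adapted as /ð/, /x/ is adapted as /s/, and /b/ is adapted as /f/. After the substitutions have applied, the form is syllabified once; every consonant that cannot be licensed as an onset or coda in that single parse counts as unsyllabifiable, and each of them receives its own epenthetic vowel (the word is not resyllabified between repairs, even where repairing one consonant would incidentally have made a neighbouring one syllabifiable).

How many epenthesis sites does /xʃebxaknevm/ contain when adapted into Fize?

After substitution the input is /sðefsaknevm/.
The unsyllabifiable consonants are /s/, /f/, /k/, /v/, /m/; each receives one epenthetic vowel.

5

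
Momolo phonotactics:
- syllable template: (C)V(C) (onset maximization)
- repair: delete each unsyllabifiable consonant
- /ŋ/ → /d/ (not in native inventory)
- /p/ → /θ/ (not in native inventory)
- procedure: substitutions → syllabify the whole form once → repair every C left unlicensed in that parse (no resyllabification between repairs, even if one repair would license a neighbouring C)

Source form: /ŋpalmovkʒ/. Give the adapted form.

Substitution: /ŋ/ → /d/, /p/ → /θ/, giving /dθalmovkʒ/.
Under (C)V(C), the unsyllabifiable consonants are /d/, /k/, /ʒ/ (at most one coda consonant is licensed; onsets are limited to one consonant).
Deletion applies to /d/, /k/, /ʒ/.

θalmov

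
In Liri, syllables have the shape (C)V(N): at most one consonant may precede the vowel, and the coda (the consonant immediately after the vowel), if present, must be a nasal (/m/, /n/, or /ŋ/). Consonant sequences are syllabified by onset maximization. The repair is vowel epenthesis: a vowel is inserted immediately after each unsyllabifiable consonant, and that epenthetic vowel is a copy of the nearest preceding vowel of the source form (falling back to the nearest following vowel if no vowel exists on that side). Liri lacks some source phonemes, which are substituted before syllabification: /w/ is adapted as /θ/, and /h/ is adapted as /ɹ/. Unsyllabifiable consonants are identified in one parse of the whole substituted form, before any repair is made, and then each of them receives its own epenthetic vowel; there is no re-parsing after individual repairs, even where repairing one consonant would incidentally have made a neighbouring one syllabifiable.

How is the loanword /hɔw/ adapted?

ɹɔθɔ

Substitution: /h/ → /ɹ/, /w/ → /θ/, giving /ɹɔθ/.
Syllabifying with onset maximization leaves /θ/ stranded (only a nasal (/m/, /n/, or /ŋ/) is licensed in coda position; onsets are limited to one consonant).
Each unlicensed consonant becomes the onset of a new syllable: /θ/ → /θɔ/.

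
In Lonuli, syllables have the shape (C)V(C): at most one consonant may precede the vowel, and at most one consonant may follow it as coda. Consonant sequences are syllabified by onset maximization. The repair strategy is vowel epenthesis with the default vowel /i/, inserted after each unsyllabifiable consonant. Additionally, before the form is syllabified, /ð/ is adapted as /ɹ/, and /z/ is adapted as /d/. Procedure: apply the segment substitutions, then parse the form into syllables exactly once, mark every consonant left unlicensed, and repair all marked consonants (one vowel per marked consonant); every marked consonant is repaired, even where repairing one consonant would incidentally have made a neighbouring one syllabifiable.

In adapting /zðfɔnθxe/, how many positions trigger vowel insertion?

3

After substitution the input is /dɹfɔnθxe/.
The unsyllabifiable consonants are /d/, /ɹ/, /θ/; each receives one epenthetic vowel.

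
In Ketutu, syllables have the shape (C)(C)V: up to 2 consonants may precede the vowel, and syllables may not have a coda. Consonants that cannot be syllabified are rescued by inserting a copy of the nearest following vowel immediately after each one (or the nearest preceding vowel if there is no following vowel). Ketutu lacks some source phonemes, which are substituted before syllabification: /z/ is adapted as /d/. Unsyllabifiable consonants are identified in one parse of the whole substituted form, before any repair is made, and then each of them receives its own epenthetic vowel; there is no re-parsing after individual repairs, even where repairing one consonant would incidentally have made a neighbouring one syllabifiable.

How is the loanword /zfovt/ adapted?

dfovoto

Substitution: /z/ → /d/, giving /dfovt/.
Syllabifying with onset maximization leaves /v/, /t/ stranded (no codas are permitted; onsets may contain at most 2 consonants).
Each unlicensed consonant becomes the onset of a new syllable: /v/ → /vo/, /t/ → /to/.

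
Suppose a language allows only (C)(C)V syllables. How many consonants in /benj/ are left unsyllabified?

The consonants /n/, /j/ cannot be parsed into a legal (C)(C)V syllable (no codas are permitted; onsets may contain at most 2 consonants).

2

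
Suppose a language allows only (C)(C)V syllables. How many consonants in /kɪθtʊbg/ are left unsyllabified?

The consonants /b/, /g/ cannot be parsed into a legal (C)(C)V syllable (no codas are permitted; onsets may contain at most 2 consonants).

2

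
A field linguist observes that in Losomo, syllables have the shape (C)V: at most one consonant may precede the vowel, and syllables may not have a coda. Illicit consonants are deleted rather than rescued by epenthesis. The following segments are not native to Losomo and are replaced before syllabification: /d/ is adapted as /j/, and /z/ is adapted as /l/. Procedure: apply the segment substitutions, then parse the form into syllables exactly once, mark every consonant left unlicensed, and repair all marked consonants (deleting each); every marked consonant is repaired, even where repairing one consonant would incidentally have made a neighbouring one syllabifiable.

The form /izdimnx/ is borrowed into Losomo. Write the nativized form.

Substitution: /z/ → /l/, /d/ → /j/, giving /iljimnx/.
Syllabifying with onset maximization leaves /l/, /m/, /n/, /x/ stranded (no codas are permitted; onsets are limited to one consonant).
Each unlicensed consonant is deleted: /l/, /m/, /n/, /x/.

iji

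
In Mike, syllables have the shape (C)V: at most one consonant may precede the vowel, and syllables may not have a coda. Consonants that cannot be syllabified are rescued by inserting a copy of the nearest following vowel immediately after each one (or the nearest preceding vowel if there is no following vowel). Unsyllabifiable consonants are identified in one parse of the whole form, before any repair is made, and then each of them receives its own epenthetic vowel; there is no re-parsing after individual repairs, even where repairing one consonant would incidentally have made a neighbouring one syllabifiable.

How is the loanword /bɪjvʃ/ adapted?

Under (C)V, the unsyllabifiable consonants are /j/, /v/, /ʃ/ (no codas are permitted; onsets are limited to one consonant).
Inserting the epenthetic vowel yields /j/ → /jɪ/, /v/ → /vɪ/, /ʃ/ → /ʃɪ/.

bɪjɪvɪʃɪ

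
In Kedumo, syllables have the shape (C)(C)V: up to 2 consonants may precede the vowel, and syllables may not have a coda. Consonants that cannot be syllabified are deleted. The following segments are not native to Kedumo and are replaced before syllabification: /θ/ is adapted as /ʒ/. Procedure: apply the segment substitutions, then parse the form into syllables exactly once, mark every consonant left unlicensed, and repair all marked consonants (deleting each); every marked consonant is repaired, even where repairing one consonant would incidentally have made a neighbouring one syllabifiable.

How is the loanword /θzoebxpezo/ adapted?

ʒzoexpezo

Substitution: /θ/ → /ʒ/, giving /ʒzoebxpezo/.
The consonants /b/ cannot be parsed into a legal (C)(C)V syllable (no codas are permitted; onsets may contain at most 2 consonants).
Deleting the stranded consonants removes /b/.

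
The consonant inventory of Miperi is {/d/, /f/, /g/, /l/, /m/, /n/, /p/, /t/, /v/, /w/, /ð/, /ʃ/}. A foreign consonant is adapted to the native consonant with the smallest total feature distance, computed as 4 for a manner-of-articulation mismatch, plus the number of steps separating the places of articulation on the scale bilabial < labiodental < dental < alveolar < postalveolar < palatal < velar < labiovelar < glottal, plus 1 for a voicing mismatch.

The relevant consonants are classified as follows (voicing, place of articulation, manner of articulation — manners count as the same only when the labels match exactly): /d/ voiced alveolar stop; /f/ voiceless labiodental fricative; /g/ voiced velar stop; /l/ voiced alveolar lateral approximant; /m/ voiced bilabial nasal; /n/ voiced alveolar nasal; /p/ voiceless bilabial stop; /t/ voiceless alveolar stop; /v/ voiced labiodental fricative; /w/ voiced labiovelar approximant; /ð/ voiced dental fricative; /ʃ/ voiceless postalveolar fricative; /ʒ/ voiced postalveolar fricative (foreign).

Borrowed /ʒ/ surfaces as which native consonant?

ʃ

/ʃ/ is closest: same manner (fricative), place distance 0 (postalveolar→postalveolar), voicing differs (+1); total 1. Next closest is /ð/ at distance 2.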